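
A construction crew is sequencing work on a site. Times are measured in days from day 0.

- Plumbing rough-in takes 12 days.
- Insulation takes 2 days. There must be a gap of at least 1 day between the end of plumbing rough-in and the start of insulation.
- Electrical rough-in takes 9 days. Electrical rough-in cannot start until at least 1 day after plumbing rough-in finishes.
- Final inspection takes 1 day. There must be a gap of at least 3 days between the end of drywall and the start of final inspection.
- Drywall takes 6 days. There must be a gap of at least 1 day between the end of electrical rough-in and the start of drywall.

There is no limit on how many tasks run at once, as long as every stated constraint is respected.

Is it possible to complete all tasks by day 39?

Plumbing rough-in has no prerequisites, so it starts at day 0 and finishes at day 12.
After plumbing rough-in (finishes day 12, plus 1-day gap → day 13), insulation can start at day 13 and finishes at day 15.
Electrical rough-in waits on plumbing rough-in (finishes day 12, plus 1-day gap → day 13), so it starts at day 13 and finishes at 13 + 9 = day 22.
Drywall waits on electrical rough-in (finishes day 22, plus 1-day gap → day 23), so it starts at day 23 and finishes at 23 + 6 = day 29.
Final inspection waits on drywall (finishes day 29, plus 3-day gap → day 32), so it starts at day 32 and finishes at 32 + 1 = day 33.
Every task is finished by day 33, which is no later than the deadline of 39, so the schedule is feasible.

Yes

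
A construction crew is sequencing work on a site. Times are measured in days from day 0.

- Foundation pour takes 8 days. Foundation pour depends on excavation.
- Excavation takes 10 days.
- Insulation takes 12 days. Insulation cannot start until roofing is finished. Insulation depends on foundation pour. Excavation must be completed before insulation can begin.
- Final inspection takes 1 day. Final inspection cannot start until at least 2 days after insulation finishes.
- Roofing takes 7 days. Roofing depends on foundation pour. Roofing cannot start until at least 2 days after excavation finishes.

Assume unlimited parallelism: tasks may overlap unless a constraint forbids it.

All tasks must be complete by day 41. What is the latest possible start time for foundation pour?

Final inspection has no dependents, so it just needs to finish by day 41. Starting by 41 − 1 = day 40 achieves that.
Since final inspection (must start by day 40, minus 2-day gap → day 38) depends on it, insulation must finish by day 38. Backing off its 12-day duration gives a latest start of day 26.
Roofing feeds into insulation (must start by day 26); so roofing must finish by day 26 and therefore start by day 19.
For foundation pour: roofing (must start by day 19); insulation (must start by day 26). The most restrictive is day 19; with an 8-day duration, foundation pour must start by day 11.

11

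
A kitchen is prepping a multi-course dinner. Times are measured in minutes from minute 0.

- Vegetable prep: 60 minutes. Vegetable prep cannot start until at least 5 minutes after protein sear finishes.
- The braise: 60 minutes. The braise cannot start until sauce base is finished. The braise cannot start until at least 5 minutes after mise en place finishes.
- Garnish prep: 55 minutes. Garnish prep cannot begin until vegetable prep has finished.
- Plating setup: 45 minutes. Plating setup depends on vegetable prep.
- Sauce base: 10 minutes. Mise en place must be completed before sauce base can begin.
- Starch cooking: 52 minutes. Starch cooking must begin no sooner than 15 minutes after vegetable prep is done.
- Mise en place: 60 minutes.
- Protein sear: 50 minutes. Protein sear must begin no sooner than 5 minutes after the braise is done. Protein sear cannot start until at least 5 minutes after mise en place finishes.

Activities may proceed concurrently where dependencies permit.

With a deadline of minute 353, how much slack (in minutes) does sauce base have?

Mise en place has no prerequisites, so it starts at minute 0 and finishes at minute 60.
After mise en place (finishes minute 60), sauce base can start at minute 60 and finishes at minute 70.

Working backward from the deadline:
Starch cooking must finish by minute 353; it takes 52 minutes, so it must start by 353 − 52 = minute 301.
Nothing follows plating setup; the deadline of minute 353 is its only limit. It must start by 353 − 45 = minute 308.
To finish by minute 353, garnish prep (duration 55) must start no later than minute 298.
Vegetable prep must finish in time for starch cooking (must start by minute 301, minus 15-minute gap → minute 286); plating setup (must start by minute 308); garnish prep (must start by minute 298). The tightest is minute 286, so vegetable prep must start by 286 − 60 = minute 226.
Protein sear must finish before vegetable prep (must start by minute 226, minus 5-minute gap → minute 221). With a 50-minute duration, protein sear must start by 221 − 50 = minute 171.
The braise feeds into protein sear (must start by minute 171, minus 5-minute gap → minute 166); so the braise must finish by minute 166 and therefore start by minute 106.
Sauce base must finish before the braise (must start by minute 106). With a 10-minute duration, sauce base must start by 106 − 10 = minute 96.
So sauce base can start as early as minute 60 and as late as minute 96, giving 96 − 60 = 36 minutes of slack.

36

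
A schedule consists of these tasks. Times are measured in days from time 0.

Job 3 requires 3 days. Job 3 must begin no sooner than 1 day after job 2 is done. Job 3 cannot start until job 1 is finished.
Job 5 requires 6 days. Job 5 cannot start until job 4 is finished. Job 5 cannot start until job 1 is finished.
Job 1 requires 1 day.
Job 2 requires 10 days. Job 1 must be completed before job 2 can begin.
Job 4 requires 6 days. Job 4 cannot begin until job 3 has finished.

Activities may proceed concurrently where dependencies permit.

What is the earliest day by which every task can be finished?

27

Job 1 has no prerequisites, so it starts at day 0 and finishes at day 1.
Job 2 cannot begin until job 1 (finishes day 1). It runs from day 1 to 1 + 10 = day 11.
Job 3 needs all of job 2 (finishes day 11, plus 1-day gap → day 12); job 1 (finishes day 1). That puts its earliest start at day 12; it finishes at 12 + 3 = day 15.
After job 3 (finishes day 15), job 4 can start at day 15 and finishes at day 21.
For job 5: job 4 (finishes day 21); job 1 (finishes day 1). Taking the maximum gives a start of day 21, and it finishes at 21 + 6 = day 27.
All tasks are finished once the last one completes. Finish times: Job 1 at 1, Job 2 at 11, Job 3 at 15, Job 4 at 21, Job 5 at 27. The latest is day 27.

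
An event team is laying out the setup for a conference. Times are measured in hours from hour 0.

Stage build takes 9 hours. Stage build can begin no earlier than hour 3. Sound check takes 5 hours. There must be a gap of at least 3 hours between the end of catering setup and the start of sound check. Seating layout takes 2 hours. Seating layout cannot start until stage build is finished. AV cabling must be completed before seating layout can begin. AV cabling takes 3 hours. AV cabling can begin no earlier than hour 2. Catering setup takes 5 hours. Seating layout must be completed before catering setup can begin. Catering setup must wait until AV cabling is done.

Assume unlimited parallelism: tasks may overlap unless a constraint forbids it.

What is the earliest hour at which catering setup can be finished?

After its own release at hour 2, AV cabling can start at hour 2 and finishes at hour 5.
Stage build cannot begin until its own release at hour 3. It runs from hour 3 to 3 + 9 = hour 12.
Seating layout cannot start until stage build (finishes hour 12); AV cabling (finishes hour 5). The controlling bound is hour 12, so seating layout finishes at 12 + 2 = hour 14.
For catering setup: seating layout (finishes hour 14); AV cabling (finishes hour 5). Taking the maximum gives a start of hour 14, and it finishes at 14 + 5 = hour 19.

19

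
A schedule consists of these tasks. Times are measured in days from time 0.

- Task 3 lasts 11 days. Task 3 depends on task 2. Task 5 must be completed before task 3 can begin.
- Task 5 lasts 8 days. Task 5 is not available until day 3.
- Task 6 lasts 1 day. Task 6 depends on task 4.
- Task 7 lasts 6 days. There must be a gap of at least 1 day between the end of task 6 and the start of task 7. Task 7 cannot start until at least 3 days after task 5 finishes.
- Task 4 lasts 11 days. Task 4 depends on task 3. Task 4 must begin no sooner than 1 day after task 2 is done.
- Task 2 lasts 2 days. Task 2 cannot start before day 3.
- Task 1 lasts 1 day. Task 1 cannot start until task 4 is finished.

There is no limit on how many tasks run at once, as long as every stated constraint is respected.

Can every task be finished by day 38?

No

Task 5 cannot begin until its own release at day 3. It runs from day 3 to 3 + 8 = day 11.
After its own release at day 3, task 2 can start at day 3 and finishes at day 5.
Task 3 needs all of task 2 (finishes day 5); task 5 (finishes day 11). That puts its earliest start at day 11; it finishes at 11 + 11 = day 22.
Task 4 needs all of task 3 (finishes day 22); task 2 (finishes day 5, plus 1-day gap → day 6). That puts its earliest start at day 22; it finishes at 22 + 11 = day 33.
After task 4 (finishes day 33), task 6 can start at day 33 and finishes at day 34.
Task 7 has to wait for task 6 (finishes day 34, plus 1-day gap → day 35); task 5 (finishes day 11, plus 3-day gap → day 14). The latest of these is day 35, so task 7 runs day 35 to 35 + 6 = day 41.
Task 1 cannot begin until task 4 (finishes day 33). It runs from day 33 to 33 + 1 = day 34.
The earliest everything can be done is day 41, which is after the deadline of 38, so it is not possible.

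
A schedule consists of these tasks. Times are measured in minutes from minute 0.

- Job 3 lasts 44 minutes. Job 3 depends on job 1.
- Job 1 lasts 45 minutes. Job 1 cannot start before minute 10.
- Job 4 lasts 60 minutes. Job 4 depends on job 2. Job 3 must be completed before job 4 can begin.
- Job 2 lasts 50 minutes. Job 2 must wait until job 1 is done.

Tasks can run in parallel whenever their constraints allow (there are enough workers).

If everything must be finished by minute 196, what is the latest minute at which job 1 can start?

Job 4 must finish by minute 196; it takes 60 minutes, so it must start by 196 − 60 = minute 136.
Job 2 must finish before job 4 (must start by minute 136). With a 50-minute duration, job 2 must start by 136 − 50 = minute 86.
Job 3 feeds into job 4 (must start by minute 136); so job 3 must finish by minute 136 and therefore start by minute 92.
Job 1 has several dependents: job 2 (must start by minute 86); job 3 (must start by minute 92). The earliest of those limits is minute 86, so job 1 must start by 86 − 45 = minute 41.

41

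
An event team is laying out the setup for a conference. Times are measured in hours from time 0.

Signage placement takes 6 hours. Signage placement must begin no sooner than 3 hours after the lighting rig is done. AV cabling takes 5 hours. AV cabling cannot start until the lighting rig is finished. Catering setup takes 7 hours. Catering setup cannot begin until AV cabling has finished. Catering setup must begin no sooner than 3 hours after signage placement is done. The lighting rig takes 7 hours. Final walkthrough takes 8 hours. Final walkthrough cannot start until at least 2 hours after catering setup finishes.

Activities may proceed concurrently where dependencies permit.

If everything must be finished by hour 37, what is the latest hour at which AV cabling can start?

15

To finish by hour 37, final walkthrough (duration 8) must start no later than hour 29.
Catering setup feeds into final walkthrough (must start by hour 29, minus 2-hour gap → hour 27); so catering setup must finish by hour 27 and therefore start by hour 20.
Since catering setup (must start by hour 20) depends on it, AV cabling must finish by hour 20. Backing off its 5-hour duration gives a latest start of hour 15.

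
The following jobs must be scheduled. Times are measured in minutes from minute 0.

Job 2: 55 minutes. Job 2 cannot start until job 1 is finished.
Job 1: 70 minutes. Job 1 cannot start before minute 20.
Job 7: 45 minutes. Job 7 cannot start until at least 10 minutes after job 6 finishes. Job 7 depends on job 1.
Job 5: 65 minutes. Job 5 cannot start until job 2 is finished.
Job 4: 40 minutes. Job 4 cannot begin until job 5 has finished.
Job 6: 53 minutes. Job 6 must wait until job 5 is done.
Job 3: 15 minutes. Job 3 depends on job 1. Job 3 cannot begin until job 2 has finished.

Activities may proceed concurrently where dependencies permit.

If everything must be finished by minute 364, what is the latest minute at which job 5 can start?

Job 4 must finish by minute 364; it takes 40 minutes, so it must start by 364 − 40 = minute 324.
Job 7 must finish by minute 364; it takes 45 minutes, so it must start by 364 − 45 = minute 319.
Job 6 feeds into job 7 (must start by minute 319, minus 10-minute gap → minute 309); so job 6 must finish by minute 309 and therefore start by minute 256.
For job 5: job 4 (must start by minute 324); job 6 (must start by minute 256). The most restrictive is minute 256; with a 65-minute duration, job 5 must start by minute 191.

191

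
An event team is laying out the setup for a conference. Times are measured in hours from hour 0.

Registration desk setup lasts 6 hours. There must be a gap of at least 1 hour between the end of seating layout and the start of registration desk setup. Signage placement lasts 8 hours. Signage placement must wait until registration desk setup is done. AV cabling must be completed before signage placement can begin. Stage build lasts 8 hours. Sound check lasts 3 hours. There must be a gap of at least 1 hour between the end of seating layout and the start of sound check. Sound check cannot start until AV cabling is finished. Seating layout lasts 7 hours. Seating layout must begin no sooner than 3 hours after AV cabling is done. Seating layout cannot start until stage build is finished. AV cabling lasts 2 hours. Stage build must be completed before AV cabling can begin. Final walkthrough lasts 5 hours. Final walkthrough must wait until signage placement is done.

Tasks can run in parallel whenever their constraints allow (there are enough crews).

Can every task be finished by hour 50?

Nothing blocks stage build, so it runs from hour 0 to hour 8.
AV cabling waits on stage build (finishes hour 8), so it starts at hour 8 and finishes at 8 + 2 = hour 10.
Seating layout needs all of AV cabling (finishes hour 10, plus 3-hour gap → hour 13); stage build (finishes hour 8). That puts its earliest start at hour 13; it finishes at 13 + 7 = hour 20.
Sound check needs all of seating layout (finishes hour 20, plus 1-hour gap → hour 21); AV cabling (finishes hour 10). That puts its earliest start at hour 21; it finishes at 21 + 3 = hour 24.
Registration desk setup cannot begin until seating layout (finishes hour 20, plus 1-hour gap → hour 21). It runs from hour 21 to 21 + 6 = hour 27.
For signage placement: registration desk setup (finishes hour 27); AV cabling (finishes hour 10). Taking the maximum gives a start of hour 27, and it finishes at 27 + 8 = hour 35.
After signage placement (finishes hour 35), final walkthrough can start at hour 35 and finishes at hour 40.
Every task is finished by hour 40, which is no later than the deadline of 50, so the schedule is feasible.

Yes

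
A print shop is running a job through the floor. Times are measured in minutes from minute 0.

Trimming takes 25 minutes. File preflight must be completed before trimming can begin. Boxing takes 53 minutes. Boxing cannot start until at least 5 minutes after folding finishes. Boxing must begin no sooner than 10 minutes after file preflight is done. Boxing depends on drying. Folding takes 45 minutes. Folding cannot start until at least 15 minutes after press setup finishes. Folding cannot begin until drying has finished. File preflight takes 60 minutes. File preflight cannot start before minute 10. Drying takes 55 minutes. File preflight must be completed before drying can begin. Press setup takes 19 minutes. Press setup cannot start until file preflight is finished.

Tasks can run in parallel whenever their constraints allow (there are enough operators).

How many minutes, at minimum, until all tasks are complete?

After its own release at minute 10, file preflight can start at minute 10 and finishes at minute 70.
After file preflight (finishes minute 70), trimming can start at minute 70 and finishes at minute 95.
Drying waits on file preflight (finishes minute 70), so it starts at minute 70 and finishes at 70 + 55 = minute 125.
Press setup cannot begin until file preflight (finishes minute 70). It runs from minute 70 to 70 + 19 = minute 89.
Folding needs all of press setup (finishes minute 89, plus 15-minute gap → minute 104); drying (finishes minute 125). That puts its earliest start at minute 125; it finishes at 125 + 45 = minute 170.
Boxing needs all of folding (finishes minute 170, plus 5-minute gap → minute 175); file preflight (finishes minute 70, plus 10-minute gap → minute 80); drying (finishes minute 125). That puts its earliest start at minute 175; it finishes at 175 + 53 = minute 228.
All tasks are finished once the last one completes. Finish times: File preflight at 70, Press setup at 89, Drying at 125, Trimming at 95, Folding at 170, Boxing at 228. The latest is minute 228.

228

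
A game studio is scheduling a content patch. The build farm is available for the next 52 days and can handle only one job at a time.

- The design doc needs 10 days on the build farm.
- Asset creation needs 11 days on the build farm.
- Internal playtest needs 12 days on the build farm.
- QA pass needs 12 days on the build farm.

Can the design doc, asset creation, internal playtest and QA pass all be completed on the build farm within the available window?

Yes

Running back to back, the jobs need 10 + 11 + 12 + 12 = 45 days on the build farm.
Since 45 ≤ 52, they fit within the window.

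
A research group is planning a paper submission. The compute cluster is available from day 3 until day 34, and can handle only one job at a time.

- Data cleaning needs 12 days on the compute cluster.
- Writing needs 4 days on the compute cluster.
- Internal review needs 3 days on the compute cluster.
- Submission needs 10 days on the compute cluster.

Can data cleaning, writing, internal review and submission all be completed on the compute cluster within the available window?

The compute cluster window is 34 − 3 = 31 days.
Running back to back, the jobs need 12 + 4 + 3 + 10 = 29 days on the compute cluster.
Since 29 ≤ 31, they fit within the window.

Yes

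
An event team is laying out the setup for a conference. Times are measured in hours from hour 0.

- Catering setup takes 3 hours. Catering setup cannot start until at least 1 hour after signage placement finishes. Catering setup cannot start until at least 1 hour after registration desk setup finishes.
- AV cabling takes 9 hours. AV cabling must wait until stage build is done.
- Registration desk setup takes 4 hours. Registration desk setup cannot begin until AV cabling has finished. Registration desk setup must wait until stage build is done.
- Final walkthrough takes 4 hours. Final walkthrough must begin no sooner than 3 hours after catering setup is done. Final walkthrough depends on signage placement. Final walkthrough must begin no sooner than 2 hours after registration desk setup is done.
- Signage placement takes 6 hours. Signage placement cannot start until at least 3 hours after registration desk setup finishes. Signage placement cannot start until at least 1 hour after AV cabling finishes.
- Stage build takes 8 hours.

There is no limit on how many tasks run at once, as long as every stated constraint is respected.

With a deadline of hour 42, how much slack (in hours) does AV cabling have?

Nothing blocks stage build, so it runs from hour 0 to hour 8.
After stage build (finishes hour 8), AV cabling can start at hour 8 and finishes at hour 17.

Working backward from the deadline:
To finish by hour 42, final walkthrough (duration 4) must start no later than hour 38.
Catering setup feeds into final walkthrough (must start by hour 38, minus 3-hour gap → hour 35); so catering setup must finish by hour 35 and therefore start by hour 32.
Signage placement has several dependents: catering setup (must start by hour 32, minus 1-hour gap → hour 31); final walkthrough (must start by hour 38). The earliest of those limits is hour 31, so signage placement must start by 31 − 6 = hour 25.
Registration desk setup has several dependents: signage placement (must start by hour 25, minus 3-hour gap → hour 22); catering setup (must start by hour 32, minus 1-hour gap → hour 31); final walkthrough (must start by hour 38, minus 2-hour gap → hour 36). The earliest of those limits is hour 22, so registration desk setup must start by 22 − 4 = hour 18.
AV cabling feeds registration desk setup (must start by hour 18); signage placement (must start by hour 25, minus 1-hour gap → hour 24). Taking the minimum, AV cabling must finish by hour 18 and start by 18 − 9 = hour 9.
So AV cabling can start as early as hour 8 and as late as hour 9, giving 9 − 8 = 1 hour of slack.

1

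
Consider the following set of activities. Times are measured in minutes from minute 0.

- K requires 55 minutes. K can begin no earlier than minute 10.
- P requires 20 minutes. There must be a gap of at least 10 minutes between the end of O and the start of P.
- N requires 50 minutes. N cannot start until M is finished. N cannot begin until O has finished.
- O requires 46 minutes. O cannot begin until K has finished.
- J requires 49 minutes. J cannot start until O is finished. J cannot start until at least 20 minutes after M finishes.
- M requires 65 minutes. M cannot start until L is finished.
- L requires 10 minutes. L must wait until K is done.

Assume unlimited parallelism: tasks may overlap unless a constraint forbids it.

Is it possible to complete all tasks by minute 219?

After its own release at minute 10, K can start at minute 10 and finishes at minute 65.
O waits on K (finishes minute 65), so it starts at minute 65 and finishes at 65 + 46 = minute 111.
P waits on O (finishes minute 111, plus 10-minute gap → minute 121), so it starts at minute 121 and finishes at 121 + 20 = minute 141.
After K (finishes minute 65), L can start at minute 65 and finishes at minute 75.
After L (finishes minute 75), M can start at minute 75 and finishes at minute 140.
N has to wait for M (finishes minute 140); O (finishes minute 111). The latest of these is minute 140, so N runs minute 140 to 140 + 50 = minute 190.
For J: O (finishes minute 111); M (finishes minute 140, plus 20-minute gap → minute 160). Taking the maximum gives a start of minute 160, and it finishes at 160 + 49 = minute 209.
Every task is finished by minute 209, which is no later than the deadline of 219, so the schedule is feasible.

Yes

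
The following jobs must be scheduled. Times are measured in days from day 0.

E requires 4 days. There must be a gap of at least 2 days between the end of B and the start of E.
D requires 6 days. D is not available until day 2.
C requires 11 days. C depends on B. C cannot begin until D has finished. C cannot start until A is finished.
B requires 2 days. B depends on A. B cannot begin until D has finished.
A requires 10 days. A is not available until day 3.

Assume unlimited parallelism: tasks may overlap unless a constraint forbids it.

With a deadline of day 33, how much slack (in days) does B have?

7

D waits on its own release at day 2, so it starts at day 2 and finishes at 2 + 6 = day 8.
After its own release at day 3, A can start at day 3 and finishes at day 13.
B needs all of A (finishes day 13); D (finishes day 8). That puts its earliest start at day 13; it finishes at 13 + 2 = day 15.

Working backward from the deadline:
C must finish by day 33; it takes 11 days, so it must start by 33 − 11 = day 22.
Nothing follows E; the deadline of day 33 is its only limit. It must start by 33 − 4 = day 29.
B has several dependents: C (must start by day 22); E (must start by day 29, minus 2-day gap → day 27). The earliest of those limits is day 22, so B must start by 22 − 2 = day 20.
So B can start as early as day 13 and as late as day 20, giving 20 − 13 = 7 days of slack.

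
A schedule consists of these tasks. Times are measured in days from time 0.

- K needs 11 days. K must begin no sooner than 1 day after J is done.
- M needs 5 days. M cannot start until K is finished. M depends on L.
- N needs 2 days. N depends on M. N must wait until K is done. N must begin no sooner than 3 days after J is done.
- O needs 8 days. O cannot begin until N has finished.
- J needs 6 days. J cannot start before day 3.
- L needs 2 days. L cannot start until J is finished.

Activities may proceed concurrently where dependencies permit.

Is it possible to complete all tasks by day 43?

Yes

J waits on its own release at day 3, so it starts at day 3 and finishes at 3 + 6 = day 9.
L waits on J (finishes day 9), so it starts at day 9 and finishes at 9 + 2 = day 11.
After J (finishes day 9, plus 1-day gap → day 10), K can start at day 10 and finishes at day 21.
M needs all of K (finishes day 21); L (finishes day 11). That puts its earliest start at day 21; it finishes at 21 + 5 = day 26.
N needs all of M (finishes day 26); K (finishes day 21); J (finishes day 9, plus 3-day gap → day 12). That puts its earliest start at day 26; it finishes at 26 + 2 = day 28.
O cannot begin until N (finishes day 28). It runs from day 28 to 28 + 8 = day 36.
Every task is finished by day 36, which is no later than the deadline of 43, so the schedule is feasible.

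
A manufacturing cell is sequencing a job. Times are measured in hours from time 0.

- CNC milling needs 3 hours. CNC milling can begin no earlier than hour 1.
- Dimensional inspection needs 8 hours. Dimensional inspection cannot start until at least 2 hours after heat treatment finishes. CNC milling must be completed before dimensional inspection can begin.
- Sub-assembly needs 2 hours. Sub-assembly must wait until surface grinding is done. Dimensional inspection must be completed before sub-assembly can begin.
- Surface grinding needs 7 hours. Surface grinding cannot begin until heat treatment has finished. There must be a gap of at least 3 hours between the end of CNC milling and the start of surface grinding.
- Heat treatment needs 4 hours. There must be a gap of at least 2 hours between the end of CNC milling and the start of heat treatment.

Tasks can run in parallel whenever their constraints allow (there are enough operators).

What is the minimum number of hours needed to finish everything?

CNC milling waits on its own release at hour 1, so it starts at hour 1 and finishes at 1 + 3 = hour 4.
Heat treatment cannot begin until CNC milling (finishes hour 4, plus 2-hour gap → hour 6). It runs from hour 6 to 6 + 4 = hour 10.
Dimensional inspection has to wait for heat treatment (finishes hour 10, plus 2-hour gap → hour 12); CNC milling (finishes hour 4). The latest of these is hour 12, so dimensional inspection runs hour 12 to 12 + 8 = hour 20.
For surface grinding: heat treatment (finishes hour 10); CNC milling (finishes hour 4, plus 3-hour gap → hour 7). Taking the maximum gives a start of hour 10, and it finishes at 10 + 7 = hour 17.
Sub-assembly needs all of surface grinding (finishes hour 17); dimensional inspection (finishes hour 20). That puts its earliest start at hour 20; it finishes at 20 + 2 = hour 22.
All tasks are finished once the last one completes. Finish times: CNC milling at 4, Heat treatment at 10, Surface grinding at 17, Dimensional inspection at 20, Sub-assembly at 22. The latest is hour 22.

22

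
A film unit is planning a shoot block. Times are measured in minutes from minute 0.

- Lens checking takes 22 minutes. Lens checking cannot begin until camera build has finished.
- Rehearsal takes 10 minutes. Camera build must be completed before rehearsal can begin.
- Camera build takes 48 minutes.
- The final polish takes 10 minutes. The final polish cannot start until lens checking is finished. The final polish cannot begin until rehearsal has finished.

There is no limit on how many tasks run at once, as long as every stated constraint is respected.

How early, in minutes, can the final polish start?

70

Camera build has no prerequisites, so it starts at minute 0 and finishes at minute 48.
Rehearsal cannot begin until camera build (finishes minute 48). It runs from minute 48 to 48 + 10 = minute 58.
Lens checking waits on camera build (finishes minute 48), so it starts at minute 48 and finishes at 48 + 22 = minute 70.
The final polish waits on lens checking (finishes minute 70); rehearsal (finishes minute 58). The latest of these is minute 70, which is the earliest the final polish can start.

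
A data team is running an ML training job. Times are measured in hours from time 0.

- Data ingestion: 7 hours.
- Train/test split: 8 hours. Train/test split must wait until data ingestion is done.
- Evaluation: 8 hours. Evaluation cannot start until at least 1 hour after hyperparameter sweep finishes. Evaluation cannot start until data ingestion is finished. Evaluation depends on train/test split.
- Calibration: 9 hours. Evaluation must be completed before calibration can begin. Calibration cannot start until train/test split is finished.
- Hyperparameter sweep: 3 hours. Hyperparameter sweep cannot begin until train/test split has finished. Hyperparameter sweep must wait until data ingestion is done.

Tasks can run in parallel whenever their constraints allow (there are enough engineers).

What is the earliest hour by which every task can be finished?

Data ingestion has no prerequisites, so it starts at hour 0 and finishes at hour 7.
Train/test split cannot begin until data ingestion (finishes hour 7). It runs from hour 7 to 7 + 8 = hour 15.
Hyperparameter sweep has to wait for train/test split (finishes hour 15); data ingestion (finishes hour 7). The latest of these is hour 15, so hyperparameter sweep runs hour 15 to 15 + 3 = hour 18.
Evaluation needs all of hyperparameter sweep (finishes hour 18, plus 1-hour gap → hour 19); data ingestion (finishes hour 7); train/test split (finishes hour 15). That puts its earliest start at hour 19; it finishes at 19 + 8 = hour 27.
For calibration: evaluation (finishes hour 27); train/test split (finishes hour 15). Taking the maximum gives a start of hour 27, and it finishes at 27 + 9 = hour 36.
All tasks are finished once the last one completes. Finish times: Data ingestion at 7, Train/test split at 15, Hyperparameter sweep at 18, Evaluation at 27, Calibration at 36. The latest is hour 36.

36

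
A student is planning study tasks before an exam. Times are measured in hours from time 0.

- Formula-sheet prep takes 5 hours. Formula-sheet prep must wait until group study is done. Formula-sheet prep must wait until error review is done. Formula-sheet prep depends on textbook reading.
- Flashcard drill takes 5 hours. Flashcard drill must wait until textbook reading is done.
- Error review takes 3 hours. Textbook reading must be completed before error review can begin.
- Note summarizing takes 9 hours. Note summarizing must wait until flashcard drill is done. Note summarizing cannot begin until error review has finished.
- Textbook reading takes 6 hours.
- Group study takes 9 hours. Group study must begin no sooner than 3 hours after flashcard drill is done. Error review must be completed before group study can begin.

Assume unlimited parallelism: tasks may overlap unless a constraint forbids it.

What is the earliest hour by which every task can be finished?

Textbook reading can start immediately at hour 0; it finishes at hour 6.
After textbook reading (finishes hour 6), error review can start at hour 6 and finishes at hour 9.
Flashcard drill waits on textbook reading (finishes hour 6), so it starts at hour 6 and finishes at 6 + 5 = hour 11.
Note summarizing cannot start until flashcard drill (finishes hour 11); error review (finishes hour 9). The controlling bound is hour 11, so note summarizing finishes at 11 + 9 = hour 20.
Group study needs all of flashcard drill (finishes hour 11, plus 3-hour gap → hour 14); error review (finishes hour 9). That puts its earliest start at hour 14; it finishes at 14 + 9 = hour 23.
Formula-sheet prep needs all of group study (finishes hour 23); error review (finishes hour 9); textbook reading (finishes hour 6). That puts its earliest start at hour 23; it finishes at 23 + 5 = hour 28.
All tasks are finished once the last one completes. Finish times: Textbook reading at 6, Flashcard drill at 11, Error review at 9, Group study at 23, Note summarizing at 20, Formula-sheet prep at 28. The latest is hour 28.

28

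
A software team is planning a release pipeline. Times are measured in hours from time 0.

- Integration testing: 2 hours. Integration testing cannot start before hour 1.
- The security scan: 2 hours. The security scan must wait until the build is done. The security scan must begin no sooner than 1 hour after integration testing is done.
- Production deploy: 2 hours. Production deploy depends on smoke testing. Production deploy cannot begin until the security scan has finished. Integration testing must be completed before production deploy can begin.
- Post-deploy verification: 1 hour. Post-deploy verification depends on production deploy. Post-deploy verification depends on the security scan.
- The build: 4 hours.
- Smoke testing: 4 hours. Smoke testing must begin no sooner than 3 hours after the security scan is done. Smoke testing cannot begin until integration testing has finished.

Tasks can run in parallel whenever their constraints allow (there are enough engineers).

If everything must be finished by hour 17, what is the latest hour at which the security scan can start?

Nothing follows post-deploy verification; the deadline of hour 17 is its only limit. It must start by 17 − 1 = hour 16.
Production deploy must finish before post-deploy verification (must start by hour 16). With a 2-hour duration, production deploy must start by 16 − 2 = hour 14.
Since production deploy (must start by hour 14) depends on it, smoke testing must finish by hour 14. Backing off its 4-hour duration gives a latest start of hour 10.
The security scan feeds smoke testing (must start by hour 10, minus 3-hour gap → hour 7); production deploy (must start by hour 14); post-deploy verification (must start by hour 16). Taking the minimum, the security scan must finish by hour 7 and start by 7 − 2 = hour 5.

5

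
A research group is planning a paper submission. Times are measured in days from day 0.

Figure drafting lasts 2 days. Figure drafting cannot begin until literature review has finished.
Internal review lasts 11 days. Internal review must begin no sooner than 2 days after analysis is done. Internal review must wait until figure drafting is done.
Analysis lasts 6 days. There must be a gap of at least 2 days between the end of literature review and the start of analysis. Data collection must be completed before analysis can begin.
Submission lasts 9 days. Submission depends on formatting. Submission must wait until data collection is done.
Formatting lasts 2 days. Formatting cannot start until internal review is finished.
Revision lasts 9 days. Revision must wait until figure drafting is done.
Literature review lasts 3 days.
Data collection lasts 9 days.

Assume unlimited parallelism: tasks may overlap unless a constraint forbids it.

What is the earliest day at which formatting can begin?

28

Data collection has no prerequisites, so it starts at day 0 and finishes at day 9.
Nothing blocks literature review, so it runs from day 0 to day 3.
Figure drafting cannot begin until literature review (finishes day 3). It runs from day 3 to 3 + 2 = day 5.
Analysis has to wait for literature review (finishes day 3, plus 2-day gap → day 5); data collection (finishes day 9). The latest of these is day 9, so analysis runs day 9 to 9 + 6 = day 15.
Internal review cannot start until analysis (finishes day 15, plus 2-day gap → day 17); figure drafting (finishes day 5). The controlling bound is day 17, so internal review finishes at 17 + 11 = day 28.
Formatting waits on internal review (finishes day 28), so the earliest it can start is day 28.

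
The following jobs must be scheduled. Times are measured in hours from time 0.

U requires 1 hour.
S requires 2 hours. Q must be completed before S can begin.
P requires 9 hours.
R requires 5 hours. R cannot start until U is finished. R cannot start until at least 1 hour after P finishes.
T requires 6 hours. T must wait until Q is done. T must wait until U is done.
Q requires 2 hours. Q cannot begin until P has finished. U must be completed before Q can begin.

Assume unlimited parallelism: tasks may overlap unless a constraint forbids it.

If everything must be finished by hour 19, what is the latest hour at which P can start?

2

S has no dependents, so it just needs to finish by hour 19. Starting by 19 − 2 = hour 17 achieves that.
T must finish by hour 19; it takes 6 hours, so it must start by 19 − 6 = hour 13.
Q feeds S (must start by hour 17); T (must start by hour 13). Taking the minimum, Q must finish by hour 13 and start by 13 − 2 = hour 11.
R must finish by hour 19; it takes 5 hours, so it must start by 19 − 5 = hour 14.
P must finish in time for Q (must start by hour 11); R (must start by hour 14, minus 1-hour gap → hour 13). The tightest is hour 11, so P must start by 11 − 9 = hour 2.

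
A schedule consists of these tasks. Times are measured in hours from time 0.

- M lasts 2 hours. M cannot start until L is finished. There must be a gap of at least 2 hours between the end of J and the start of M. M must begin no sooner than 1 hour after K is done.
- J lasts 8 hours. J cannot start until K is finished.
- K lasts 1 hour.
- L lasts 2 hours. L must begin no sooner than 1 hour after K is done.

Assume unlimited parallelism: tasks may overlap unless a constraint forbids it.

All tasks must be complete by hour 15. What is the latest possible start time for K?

2

M must finish by hour 15; it takes 2 hours, so it must start by 15 − 2 = hour 13.
Since M (must start by hour 13, minus 2-hour gap → hour 11) depends on it, J must finish by hour 11. Backing off its 8-hour duration gives a latest start of hour 3.
Since M (must start by hour 13) depends on it, L must finish by hour 13. Backing off its 2-hour duration gives a latest start of hour 11.
K must finish in time for J (must start by hour 3); L (must start by hour 11, minus 1-hour gap → hour 10); M (must start by hour 13, minus 1-hour gap → hour 12). The tightest is hour 3, so K must start by 3 − 1 = hour 2.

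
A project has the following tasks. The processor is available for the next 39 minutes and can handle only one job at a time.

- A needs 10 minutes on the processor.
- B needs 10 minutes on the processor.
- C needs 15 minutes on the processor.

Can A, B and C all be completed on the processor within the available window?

Yes

Running back to back, the jobs need 10 + 10 + 15 = 35 minutes on the processor.
Since 35 ≤ 39, they fit within the window.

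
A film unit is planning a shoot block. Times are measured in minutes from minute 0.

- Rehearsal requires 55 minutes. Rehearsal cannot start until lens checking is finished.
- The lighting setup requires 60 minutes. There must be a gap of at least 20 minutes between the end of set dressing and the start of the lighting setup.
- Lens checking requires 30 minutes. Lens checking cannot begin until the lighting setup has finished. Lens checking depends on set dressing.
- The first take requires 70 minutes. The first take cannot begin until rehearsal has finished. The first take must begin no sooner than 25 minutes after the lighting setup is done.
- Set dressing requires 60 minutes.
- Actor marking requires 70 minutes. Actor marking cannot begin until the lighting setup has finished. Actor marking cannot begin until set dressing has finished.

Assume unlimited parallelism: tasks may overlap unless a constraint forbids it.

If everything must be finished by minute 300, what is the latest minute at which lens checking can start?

The first take must finish by minute 300; it takes 70 minutes, so it must start by 300 − 70 = minute 230.
Rehearsal feeds into the first take (must start by minute 230); so rehearsal must finish by minute 230 and therefore start by minute 175.
Lens checking must finish before rehearsal (must start by minute 175). With a 30-minute duration, lens checking must start by 175 − 30 = minute 145.

145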